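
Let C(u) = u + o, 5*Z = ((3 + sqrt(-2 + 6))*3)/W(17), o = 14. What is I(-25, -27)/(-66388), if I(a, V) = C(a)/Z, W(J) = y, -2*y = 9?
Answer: -33/132776 ≈ -0.00024854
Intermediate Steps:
y = -9/2 (y = -1/2*9 = -9/2 ≈ -4.5000)
W(J) = -9/2
Z = -2/3 (Z = (((3 + sqrt(-2 + 6))*3)/(-9/2))/5 = (((3 + sqrt(4))*3)*(-2/9))/5 = (((3 + 2)*3)*(-2/9))/5 = ((5*3)*(-2/9))/5 = (15*(-2/9))/5 = (1/5)*(-10/3) = -2/3 ≈ -0.66667)
C(u) = 14 + u (C(u) = u + 14 = 14 + u)
I(a, V) = -21 - 3*a/2 (I(a, V) = (14 + a)/(-2/3) = (14 + a)*(-3/2) = -21 - 3*a/2)
I(-25, -27)/(-66388) = (-21 - 3/2*(-25))/(-66388) = (-21 + 75/2)*(-1/66388) = (33/2)*(-1/66388) = -33/132776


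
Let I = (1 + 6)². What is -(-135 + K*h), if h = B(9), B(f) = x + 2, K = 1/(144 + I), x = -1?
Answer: 26054/193 ≈ 134.99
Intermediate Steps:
I = 49 (I = 7² = 49)
K = 1/193 (K = 1/(144 + 49) = 1/193 ≈ 0.0051813)
B(f) = 1 (B(f) = -1 + 2 = 1)
h = 1
-(-135 + K*h) = -(-135 + (1/193)*1) = -(-135 + 1/193) = -1*(-26054/193) = 26054/193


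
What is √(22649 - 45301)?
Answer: 2*I*√5663 ≈ 150.51*I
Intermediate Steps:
√(22649 - 45301) = √(-22652) = 2*I*√5663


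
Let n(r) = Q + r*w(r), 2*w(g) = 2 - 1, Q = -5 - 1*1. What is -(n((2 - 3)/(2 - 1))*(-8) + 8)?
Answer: -60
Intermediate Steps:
Q = -6 (Q = -5 - 1 = -6)
w(g) = ½ (w(g) = (2 - 1)/2 = (½)*1 = ½)
n(r) = -6 + r/2 (n(r) = -6 + r*(½) = -6 + r/2)
-(n((2 - 3)/(2 - 1))*(-8) + 8) = -((-6 + ((2 - 3)/(2 - 1))/2)*(-8) + 8) = -((-6 + (-1/1)/2)*(-8) + 8) = -((-6 + (-1*1)/2)*(-8) + 8) = -((-6 + (½)*(-1))*(-8) + 8) = -((-6 - ½)*(-8) + 8) = -(-13/2*(-8) + 8) = -(52 + 8) = -1*60 = -60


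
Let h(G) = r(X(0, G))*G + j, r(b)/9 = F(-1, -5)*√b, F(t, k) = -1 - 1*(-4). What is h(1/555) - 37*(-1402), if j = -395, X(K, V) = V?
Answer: 51479 + 3*√555/34225 ≈ 51479.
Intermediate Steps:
F(t, k) = 3 (F(t, k) = -1 + 4 = 3)
r(b) = 27*√b (r(b) = 9*(3*√b) = 27*√b)
h(G) = -395 + 27*G^(3/2) (h(G) = (27*√G)*G - 395 = 27*G^(3/2) - 395 = -395 + 27*G^(3/2))
h(1/555) - 37*(-1402) = (-395 + 27*(1/555)^(3/2)) - 37*(-1402) = (-395 + 27*(1/555)^(3/2)) - 1*(-51874) = (-395 + 27*(√555/308025)) + 51874 = (-395 + 3*√555/34225) + 51874 = 51479 + 3*√555/34225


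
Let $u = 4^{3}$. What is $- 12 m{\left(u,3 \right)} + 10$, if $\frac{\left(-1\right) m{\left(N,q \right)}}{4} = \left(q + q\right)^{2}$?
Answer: $1738$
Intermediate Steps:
$u = 64$
$m{\left(N,q \right)} = - 16 q^{2}$ ($m{\left(N,q \right)} = - 4 \left(q + q\right)^{2} = - 4 \left(2 q\right)^{2} = - 4 \cdot 4 q^{2} = - 16 q^{2}$)
$- 12 m{\left(u,3 \right)} + 10 = - 12 \left(- 16 \cdot 3^{2}\right) + 10 = - 12 \left(\left(-16\right) 9\right) + 10 = \left(-12\right) \left(-144\right) + 10 = 1728 + 10 = 1738$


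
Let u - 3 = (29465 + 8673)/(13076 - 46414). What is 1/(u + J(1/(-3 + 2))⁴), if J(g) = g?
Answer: 16669/47607 ≈ 0.35014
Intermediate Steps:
u = 30938/16669 (u = 3 + (29465 + 8673)/(13076 - 46414) = 3 + 38138/(-33338) = 3 + 38138*(-1/33338) = 3 - 19069/16669 = 30938/16669 ≈ 1.8560)
1/(u + J(1/(-3 + 2))⁴) = 1/(30938/16669 + (1/(-3 + 2))⁴) = 1/(30938/16669 + (1/(-1))⁴) = 1/(30938/16669 + (-1)⁴) = 1/(30938/16669 + 1) = 1/(47607/16669) = 16669/47607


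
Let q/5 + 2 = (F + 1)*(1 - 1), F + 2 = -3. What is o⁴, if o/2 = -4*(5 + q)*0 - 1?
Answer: 16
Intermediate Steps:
F = -5 (F = -2 - 3 = -5)
q = -10 (q = -10 + 5*((-5 + 1)*(1 - 1)) = -10 + 5*(-4*0) = -10 + 5*0 = -10 + 0 = -10)
o = -2 (o = 2*(-4*(5 - 10)*0 - 1) = 2*(-4*(-5)*0 - 1) = 2*(20*0 - 1) = 2*(0 - 1) = 2*(-1) = -2)
o⁴ = (-2)⁴ = 16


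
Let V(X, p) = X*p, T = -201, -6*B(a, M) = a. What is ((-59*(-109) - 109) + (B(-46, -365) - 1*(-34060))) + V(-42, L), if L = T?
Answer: 146495/3 ≈ 48832.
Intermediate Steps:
B(a, M) = -a/6
L = -201
((-59*(-109) - 109) + (B(-46, -365) - 1*(-34060))) + V(-42, L) = ((-59*(-109) - 109) + (-⅙*(-46) - 1*(-34060))) - 42*(-201) = ((6431 - 109) + (23/3 + 34060)) + 8442 = (6322 + 102203/3) + 8442 = 121169/3 + 8442 = 146495/3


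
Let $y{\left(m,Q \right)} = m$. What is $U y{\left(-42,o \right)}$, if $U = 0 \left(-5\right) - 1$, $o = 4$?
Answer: $42$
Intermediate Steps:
$U = -1$ ($U = 0 - 1 = -1$)
$U y{\left(-42,o \right)} = \left(-1\right) \left(-42\right) = 42$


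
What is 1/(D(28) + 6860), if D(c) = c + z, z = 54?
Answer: 1/6942 ≈ 0.00014405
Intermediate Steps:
D(c) = 54 + c (D(c) = c + 54 = 54 + c)
1/(D(28) + 6860) = 1/((54 + 28) + 6860) = 1/(82 + 6860) = 1/6942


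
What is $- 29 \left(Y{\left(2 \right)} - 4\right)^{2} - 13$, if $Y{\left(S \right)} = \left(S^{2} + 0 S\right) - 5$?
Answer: $-738$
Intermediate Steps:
$Y{\left(S \right)} = -5 + S^{2}$ ($Y{\left(S \right)} = \left(S^{2} + 0\right) - 5 = S^{2} - 5 = -5 + S^{2}$)
$- 29 \left(Y{\left(2 \right)} - 4\right)^{2} - 13 = - 29 \left(\left(-5 + 2^{2}\right) - 4\right)^{2} - 13 = - 29 \left(\left(-5 + 4\right) - 4\right)^{2} - 13 = - 29 \left(-1 - 4\right)^{2} - 13 = - 29 \left(-5\right)^{2} - 13 = \left(-29\right) 25 - 13 = -725 - 13 = -738$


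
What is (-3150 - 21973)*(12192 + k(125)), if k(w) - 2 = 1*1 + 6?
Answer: -306525723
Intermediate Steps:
k(w) = 9 (k(w) = 2 + (1*1 + 6) = 2 + (1 + 6) = 2 + 7 = 9)
(-3150 - 21973)*(12192 + k(125)) = (-3150 - 21973)*(12192 + 9) = -25123*12201 = -306525723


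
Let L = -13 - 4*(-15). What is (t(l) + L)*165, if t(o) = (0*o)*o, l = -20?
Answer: 7755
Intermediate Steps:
L = 47 (L = -13 + 60 = 47)
t(o) = 0 (t(o) = 0*o = 0)
(t(l) + L)*165 = (0 + 47)*165 = 47*165 = 7755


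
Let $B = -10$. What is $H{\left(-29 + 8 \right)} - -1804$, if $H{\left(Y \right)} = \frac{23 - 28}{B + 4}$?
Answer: $\frac{10829}{6} \approx 1804.8$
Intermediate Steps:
$H{\left(Y \right)} = \frac{5}{6}$ ($H{\left(Y \right)} = \frac{23 - 28}{-10 + 4} = - \frac{5}{-6} = \left(-5\right) \left(- \frac{1}{6}\right) = \frac{5}{6}$)
$H{\left(-29 + 8 \right)} - -1804 = \frac{5}{6} - -1804 = \frac{5}{6} + 1804 = \frac{10829}{6}$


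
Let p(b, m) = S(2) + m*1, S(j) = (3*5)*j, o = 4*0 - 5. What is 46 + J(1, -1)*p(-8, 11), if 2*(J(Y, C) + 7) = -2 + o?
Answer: -769/2 ≈ -384.50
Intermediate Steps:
o = -5 (o = 0 - 5 = -5)
J(Y, C) = -21/2 (J(Y, C) = -7 + (-2 - 5)/2 = -7 + (½)*(-7) = -7 - 7/2 = -21/2)
S(j) = 15*j
p(b, m) = 30 + m (p(b, m) = 15*2 + m*1 = 30 + m)
46 + J(1, -1)*p(-8, 11) = 46 - 21*(30 + 11)/2 = 46 - 21/2*41 = 46 - 861/2 = -769/2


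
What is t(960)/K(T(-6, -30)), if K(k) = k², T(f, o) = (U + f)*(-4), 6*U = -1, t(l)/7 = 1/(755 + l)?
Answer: 9/1341620 ≈ 6.7083e-6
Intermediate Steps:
t(l) = 7/(755 + l)
U = -⅙ (U = (⅙)*(-1) = -⅙ ≈ -0.16667)
T(f, o) = ⅔ - 4*f (T(f, o) = (-⅙ + f)*(-4) = ⅔ - 4*f)
t(960)/K(T(-6, -30)) = (7/(755 + 960))/((⅔ - 4*(-6))²) = (7/1715)/((⅔ + 24)²) = (7*(1/1715))/((74/3)²) = 1/(245*(5476/9)) = (1/245)*(9/5476) = 9/1341620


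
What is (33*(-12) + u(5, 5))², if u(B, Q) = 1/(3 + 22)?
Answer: 97990201/625 ≈ 1.5678e+5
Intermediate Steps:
u(B, Q) = 1/25
(33*(-12) + u(5, 5))² = (33*(-12) + 1/25)² = (-396 + 1/25)² = (-9899/25)² = 97990201/625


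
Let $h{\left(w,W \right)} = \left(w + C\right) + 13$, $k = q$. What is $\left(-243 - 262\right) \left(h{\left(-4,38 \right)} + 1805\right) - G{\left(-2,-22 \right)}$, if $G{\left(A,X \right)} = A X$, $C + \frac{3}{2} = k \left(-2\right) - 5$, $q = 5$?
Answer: $- \frac{1815563}{2} \approx -9.0778 \cdot 10^{5}$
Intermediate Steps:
$k = 5$
$C = - \frac{33}{2}$ ($C = - \frac{3}{2} + \left(5 \left(-2\right) - 5\right) = - \frac{3}{2} - 15 = - \frac{33}{2} \approx -16.5$)
$h{\left(w,W \right)} = - \frac{7}{2} + w$ ($h{\left(w,W \right)} = \left(w - \frac{33}{2}\right) + 13 = \left(- \frac{33}{2} + w\right) + 13 = - \frac{7}{2} + w$)
$\left(-243 - 262\right) \left(h{\left(-4,38 \right)} + 1805\right) - G{\left(-2,-22 \right)} = \left(-243 - 262\right) \left(\left(- \frac{7}{2} - 4\right) + 1805\right) - \left(-2\right) \left(-22\right) = - 505 \left(- \frac{15}{2} + 1805\right) - 44 = \left(-505\right) \frac{3595}{2} - 44 = - \frac{1815475}{2} - 44 = - \frac{1815563}{2}$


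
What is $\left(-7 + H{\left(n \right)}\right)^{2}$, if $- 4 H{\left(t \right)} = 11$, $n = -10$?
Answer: $\frac{1521}{16} \approx 95.063$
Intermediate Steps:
$H{\left(t \right)} = - \frac{11}{4}$ ($H{\left(t \right)} = \left(- \frac{1}{4}\right) 11 = - \frac{11}{4}$)
$\left(-7 + H{\left(n \right)}\right)^{2} = \left(-7 - \frac{11}{4}\right)^{2} = \left(- \frac{39}{4}\right)^{2} = \frac{1521}{16}$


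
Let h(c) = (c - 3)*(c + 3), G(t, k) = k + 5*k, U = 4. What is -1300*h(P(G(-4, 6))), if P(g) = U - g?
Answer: -1319500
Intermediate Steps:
G(t, k) = 6*k
P(g) = 4 - g
h(c) = (-3 + c)*(3 + c)
-1300*h(P(G(-4, 6))) = -1300*(-9 + (4 - 6*6)**2) = -1300*(-9 + (4 - 1*36)**2) = -1300*(-9 + (4 - 36)**2) = -1300*(-9 + (-32)**2) = -1300*(-9 + 1024) = -1300*1015 = -1319500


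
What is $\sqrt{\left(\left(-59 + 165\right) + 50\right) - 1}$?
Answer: $\sqrt{155} \approx 12.45$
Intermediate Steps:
$\sqrt{\left(\left(-59 + 165\right) + 50\right) - 1} = \sqrt{\left(106 + 50\right) - 1} = \sqrt{156 - 1} = \sqrt{155}$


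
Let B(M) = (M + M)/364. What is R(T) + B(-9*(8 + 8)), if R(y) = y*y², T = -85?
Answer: -55885447/91 ≈ -6.1413e+5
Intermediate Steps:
B(M) = M/182 (B(M) = (2*M)*(1/364) = M/182)
R(y) = y³
R(T) + B(-9*(8 + 8)) = (-85)³ + (-9*(8 + 8))/182 = -614125 + (-9*16)/182 = -614125 + (1/182)*(-144) = -614125 - 72/91 = -55885447/91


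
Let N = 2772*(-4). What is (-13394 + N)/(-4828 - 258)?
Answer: 12241/2543 ≈ 4.8136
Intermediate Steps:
N = -11088
(-13394 + N)/(-4828 - 258) = (-13394 - 11088)/(-4828 - 258) = -24482/(-5086) = -24482*(-1/5086) = 12241/2543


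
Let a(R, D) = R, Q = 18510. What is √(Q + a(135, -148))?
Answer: √18645 ≈ 136.55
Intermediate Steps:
√(Q + a(135, -148)) = √(18510 + 135) = √18645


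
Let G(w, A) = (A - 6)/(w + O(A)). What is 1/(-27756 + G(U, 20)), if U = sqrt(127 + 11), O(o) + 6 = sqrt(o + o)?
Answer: (-6 + sqrt(138) + 2*sqrt(10))/(2*(83275 - 27756*sqrt(10) - 13878*sqrt(138))) ≈ -3.6030e-5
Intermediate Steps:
O(o) = -6 + sqrt(2)*sqrt(o) (O(o) = -6 + sqrt(o + o) = -6 + sqrt(2*o) = -6 + sqrt(2)*sqrt(o))
U = sqrt(138) ≈ 11.747
G(w, A) = (-6 + A)/(-6 + w + sqrt(2)*sqrt(A)) (G(w, A) = (A - 6)/(w + (-6 + sqrt(2)*sqrt(A))) = (-6 + A)/(-6 + w + sqrt(2)*sqrt(A)))
1/(-27756 + G(U, 20)) = 1/(-27756 + (-6 + 20)/(-6 + sqrt(138) + sqrt(2)*sqrt(20))) = 1/(-27756 + 14/(-6 + sqrt(138) + sqrt(2)*(2*sqrt(5)))) = 1/(-27756 + 14/(-6 + sqrt(138) + 2*sqrt(10)))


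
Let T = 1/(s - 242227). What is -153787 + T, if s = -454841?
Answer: -107199996517/697068 ≈ -1.5379e+5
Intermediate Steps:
T = -1/697068 (T = 1/(-454841 - 242227) = 1/(-697068) = -1/697068 ≈ -1.4346e-6)
-153787 + T = -153787 - 1/697068 = -107199996517/697068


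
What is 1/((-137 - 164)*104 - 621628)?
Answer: -1/652932 ≈ -1.5316e-6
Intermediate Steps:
1/((-137 - 164)*104 - 621628) = 1/(-301*104 - 621628) = 1/(-31304 - 621628) = 1/(-652932) = -1/652932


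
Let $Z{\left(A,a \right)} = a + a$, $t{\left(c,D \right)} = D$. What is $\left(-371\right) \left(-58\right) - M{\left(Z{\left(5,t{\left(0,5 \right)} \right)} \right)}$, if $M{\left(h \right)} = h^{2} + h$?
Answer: $21408$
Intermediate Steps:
$Z{\left(A,a \right)} = 2 a$
$M{\left(h \right)} = h + h^{2}$
$\left(-371\right) \left(-58\right) - M{\left(Z{\left(5,t{\left(0,5 \right)} \right)} \right)} = \left(-371\right) \left(-58\right) - 2 \cdot 5 \left(1 + 2 \cdot 5\right) = 21518 - 10 \left(1 + 10\right) = 21518 - 10 \cdot 11 = 21518 - 110 = 21408$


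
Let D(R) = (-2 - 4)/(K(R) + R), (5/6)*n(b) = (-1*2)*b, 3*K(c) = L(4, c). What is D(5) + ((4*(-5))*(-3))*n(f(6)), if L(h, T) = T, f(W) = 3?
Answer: -4329/10 ≈ -432.90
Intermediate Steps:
K(c) = c/3
n(b) = -12*b/5 (n(b) = 6*((-1*2)*b)/5 = 6*(-2*b)/5 = -12*b/5)
D(R) = -9/(2*R) (D(R) = (-2 - 4)/(R/3 + R) = -6*3/(4*R) = -9/(2*R))
D(5) + ((4*(-5))*(-3))*n(f(6)) = -9/2/5 + ((4*(-5))*(-3))*(-12/5*3) = -9/2*1/5 - 20*(-3)*(-36/5) = -9/10 + 60*(-36/5) = -9/10 - 432 = -4329/10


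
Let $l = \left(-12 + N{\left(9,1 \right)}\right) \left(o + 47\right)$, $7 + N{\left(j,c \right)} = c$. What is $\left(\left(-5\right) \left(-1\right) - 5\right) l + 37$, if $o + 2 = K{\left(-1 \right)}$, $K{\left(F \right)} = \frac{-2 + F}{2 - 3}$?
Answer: $37$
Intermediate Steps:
$K{\left(F \right)} = 2 - F$ ($K{\left(F \right)} = \frac{-2 + F}{-1} = \left(-2 + F\right) \left(-1\right) = 2 - F$)
$o = 1$ ($o = -2 + \left(2 - -1\right) = -2 + \left(2 + 1\right) = -2 + 3 = 1$)
$N{\left(j,c \right)} = -7 + c$
$l = -864$ ($l = \left(-12 + \left(-7 + 1\right)\right) \left(1 + 47\right) = \left(-12 - 6\right) 48 = \left(-18\right) 48 = -864$)
$\left(\left(-5\right) \left(-1\right) - 5\right) l + 37 = \left(\left(-5\right) \left(-1\right) - 5\right) \left(-864\right) + 37 = \left(5 - 5\right) \left(-864\right) + 37 = 0 \left(-864\right) + 37 = 0 + 37 = 37$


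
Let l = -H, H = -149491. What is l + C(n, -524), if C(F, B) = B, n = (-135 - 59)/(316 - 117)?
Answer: 148967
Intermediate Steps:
n = -194/199 ≈ -0.97487
l = 149491 (l = -1*(-149491) = 149491)
l + C(n, -524) = 149491 - 524 = 148967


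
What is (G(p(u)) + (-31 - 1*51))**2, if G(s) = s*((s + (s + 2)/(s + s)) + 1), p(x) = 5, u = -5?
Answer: 9409/4 ≈ 2352.3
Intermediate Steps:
G(s) = s*(1 + s + (2 + s)/(2*s)) (G(s) = s*((s + (2 + s)/((2*s))) + 1) = s*((s + (2 + s)*(1/(2*s))) + 1) = s*((s + (2 + s)/(2*s)) + 1) = s*(1 + s + (2 + s)/(2*s)))
(G(p(u)) + (-31 - 1*51))**2 = ((1 + 5**2 + (3/2)*5) + (-31 - 1*51))**2 = ((1 + 25 + 15/2) + (-31 - 51))**2 = (67/2 - 82)**2 = (-97/2)**2 = 9409/4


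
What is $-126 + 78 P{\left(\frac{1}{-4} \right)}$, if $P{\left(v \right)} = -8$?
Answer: $-750$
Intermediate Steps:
$-126 + 78 P{\left(\frac{1}{-4} \right)} = -126 + 78 \left(-8\right) = -126 - 624 = -750$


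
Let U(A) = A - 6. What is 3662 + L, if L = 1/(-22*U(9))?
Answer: 241691/66 ≈ 3662.0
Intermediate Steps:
U(A) = -6 + A
L = -1/66 (L = 1/(-22*(-6 + 9)) = 1/(-22*3) = 1/(-66) = -1/66 ≈ -0.015152)
3662 + L = 3662 - 1/66 = 241691/66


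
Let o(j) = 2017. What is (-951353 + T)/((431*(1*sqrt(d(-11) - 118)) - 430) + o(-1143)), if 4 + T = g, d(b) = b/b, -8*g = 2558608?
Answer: -672455807/8084202 + 547879873*I*sqrt(13)/8084202 ≈ -83.182 + 244.35*I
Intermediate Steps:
g = -319826 (g = -1/8*2558608 = -319826)
d(b) = 1
T = -319830 (T = -4 - 319826 = -319830)
(-951353 + T)/((431*(1*sqrt(d(-11) - 118)) - 430) + o(-1143)) = (-951353 - 319830)/((431*(1*sqrt(1 - 118)) - 430) + 2017) = -1271183/((431*(1*sqrt(-117)) - 430) + 2017) = -1271183/((431*(1*(3*I*sqrt(13))) - 430) + 2017) = -1271183/((431*(3*I*sqrt(13)) - 430) + 2017) = -1271183/((1293*I*sqrt(13) - 430) + 2017) = -1271183/((-430 + 1293*I*sqrt(13)) + 2017) = -1271183/(1587 + 1293*I*sqrt(13))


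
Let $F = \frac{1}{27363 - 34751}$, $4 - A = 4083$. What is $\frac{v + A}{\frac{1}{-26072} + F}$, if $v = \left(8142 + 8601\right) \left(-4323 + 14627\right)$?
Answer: $- \frac{8307495251662312}{8365} \approx -9.9313 \cdot 10^{11}$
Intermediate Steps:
$A = -4079$ ($A = 4 - 4083 = -4079$)
$v = 172519872$ ($v = 16743 \cdot 10304 = 172519872$)
$F = - \frac{1}{7388}$ ($F = \frac{1}{-7388} = - \frac{1}{7388} \approx -0.00013535$)
$\frac{v + A}{\frac{1}{-26072} + F} = \frac{172519872 - 4079}{\frac{1}{-26072} - \frac{1}{7388}} = \frac{172515793}{- \frac{1}{26072} - \frac{1}{7388}} = \frac{172515793}{- \frac{8365}{48154984}} = 172515793 \left(- \frac{48154984}{8365}\right) = - \frac{8307495251662312}{8365}$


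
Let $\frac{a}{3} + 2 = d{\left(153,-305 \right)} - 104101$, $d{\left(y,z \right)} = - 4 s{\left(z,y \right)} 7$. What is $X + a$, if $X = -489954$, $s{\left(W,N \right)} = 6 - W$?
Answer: $-828387$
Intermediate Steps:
$d{\left(y,z \right)} = -168 + 28 z$ ($d{\left(y,z \right)} = - 4 \left(6 - z\right) 7 = \left(-24 + 4 z\right) 7 = -168 + 28 z$)
$a = -338433$ ($a = -6 + 3 \left(\left(-168 + 28 \left(-305\right)\right) - 104101\right) = -6 + 3 \left(\left(-168 - 8540\right) - 104101\right) = -6 + 3 \left(-8708 - 104101\right) = -6 + 3 \left(-112809\right) = -6 - 338427 = -338433$)
$X + a = -489954 - 338433 = -828387$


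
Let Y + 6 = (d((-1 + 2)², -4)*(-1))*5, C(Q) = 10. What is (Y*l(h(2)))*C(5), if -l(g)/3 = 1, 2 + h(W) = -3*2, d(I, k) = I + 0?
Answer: 330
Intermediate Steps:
d(I, k) = I
h(W) = -8 (h(W) = -2 - 3*2 = -2 - 6 = -8)
Y = -11 (Y = -6 + ((-1 + 2)²*(-1))*5 = -6 + (1²*(-1))*5 = -6 + (1*(-1))*5 = -6 - 1*5 = -6 - 5 = -11)
l(g) = -3 (l(g) = -3*1 = -3)
(Y*l(h(2)))*C(5) = -11*(-3)*10 = 33*10 = 330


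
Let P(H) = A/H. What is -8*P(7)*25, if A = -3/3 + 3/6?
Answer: 100/7 ≈ 14.286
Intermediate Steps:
A = -½ (A = -3*⅓ + 3*(⅙) = -1 + ½ = -½ ≈ -0.50000)
P(H) = -1/(2*H)
-8*P(7)*25 = -(-4)/7*25 = -8*(-1/14)*25 = (4/7)*25 = 100/7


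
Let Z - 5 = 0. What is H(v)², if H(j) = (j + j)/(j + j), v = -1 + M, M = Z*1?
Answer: 1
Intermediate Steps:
Z = 5 (Z = 5 + 0 = 5)
M = 5 (M = 5*1 = 5)
v = 4 (v = -1 + 5 = 4)
H(j) = 1 (H(j) = (2*j)/((2*j)) = (2*j)*(1/(2*j)) = 1)
H(v)² = 1² = 1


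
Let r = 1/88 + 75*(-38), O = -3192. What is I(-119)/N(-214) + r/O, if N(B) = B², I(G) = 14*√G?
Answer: 250799/280896 + 7*I*√119/22898 ≈ 0.89285 + 0.0033348*I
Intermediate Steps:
r = -250799/88 (r = 1/88 - 2850 = -250799/88 ≈ -2850.0)
I(-119)/N(-214) + r/O = (14*√(-119))/((-214)²) - 250799/88/(-3192) = (14*(I*√119))/45796 - 250799/88*(-1/3192) = (14*I*√119)*(1/45796) + 250799/280896 = 7*I*√119/22898 + 250799/280896 = 250799/280896 + 7*I*√119/22898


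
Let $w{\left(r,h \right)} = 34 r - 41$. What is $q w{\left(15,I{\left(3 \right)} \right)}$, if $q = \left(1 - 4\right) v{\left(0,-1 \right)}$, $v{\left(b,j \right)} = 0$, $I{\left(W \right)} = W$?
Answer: $0$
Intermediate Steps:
$w{\left(r,h \right)} = -41 + 34 r$
$q = 0$ ($q = \left(1 - 4\right) 0 = \left(-3\right) 0 = 0$)
$q w{\left(15,I{\left(3 \right)} \right)} = 0 \left(-41 + 34 \cdot 15\right) = 0 \left(-41 + 510\right) = 0 \cdot 469 = 0$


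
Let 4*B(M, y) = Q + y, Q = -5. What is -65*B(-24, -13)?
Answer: 585/2 ≈ 292.50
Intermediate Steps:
B(M, y) = -5/4 + y/4 (B(M, y) = (-5 + y)/4 = -5/4 + y/4)
-65*B(-24, -13) = -65*(-5/4 + (¼)*(-13)) = -65*(-5/4 - 13/4) = -65*(-9/2) = 585/2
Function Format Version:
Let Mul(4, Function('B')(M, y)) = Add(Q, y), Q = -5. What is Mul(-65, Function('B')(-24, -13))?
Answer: Rational(585, 2) ≈ 292.50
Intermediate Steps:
Function('B')(M, y) = Add(Rational(-5, 4), Mul(Rational(1, 4), y)) (Function('B')(M, y) = Mul(Rational(1, 4), Add(-5, y)) = Add(Rational(-5, 4), Mul(Rational(1, 4), y)))
Mul(-65, Function('B')(-24, -13)) = Mul(-65, Add(Rational(-5, 4), Mul(Rational(1, 4), -13))) = Mul(-65, Add(Rational(-5, 4), Rational(-13, 4))) = Mul(-65, Rational(-9, 2)) = Rational(585, 2)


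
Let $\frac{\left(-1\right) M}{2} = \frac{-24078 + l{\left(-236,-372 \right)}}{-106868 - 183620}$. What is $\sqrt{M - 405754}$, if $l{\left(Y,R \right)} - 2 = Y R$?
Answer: $\frac{3 i \sqrt{59442388233635}}{36311} \approx 636.99 i$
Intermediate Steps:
$l{\left(Y,R \right)} = 2 + R Y$ ($l{\left(Y,R \right)} = 2 + Y R = 2 + R Y$)
$M = \frac{15929}{36311}$ ($M = - 2 \frac{-24078 + \left(2 - -87792\right)}{-106868 - 183620} = - 2 \frac{-24078 + \left(2 + 87792\right)}{-290488} = - 2 \left(-24078 + 87794\right) \left(- \frac{1}{290488}\right) = - 2 \cdot 63716 \left(- \frac{1}{290488}\right) = \left(-2\right) \left(- \frac{15929}{72622}\right) = \frac{15929}{36311} \approx 0.43868$)
$\sqrt{M - 405754} = \sqrt{\frac{15929}{36311} - 405754} = \sqrt{- \frac{14733317565}{36311}} = \frac{3 i \sqrt{59442388233635}}{36311}$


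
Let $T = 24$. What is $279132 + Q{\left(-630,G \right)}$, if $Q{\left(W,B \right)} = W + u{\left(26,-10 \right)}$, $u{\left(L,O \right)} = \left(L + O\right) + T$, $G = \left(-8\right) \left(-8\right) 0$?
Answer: $278542$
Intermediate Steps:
$G = 0$ ($G = 64 \cdot 0 = 0$)
$u{\left(L,O \right)} = 24 + L + O$ ($u{\left(L,O \right)} = \left(L + O\right) + 24 = 24 + L + O$)
$Q{\left(W,B \right)} = 40 + W$ ($Q{\left(W,B \right)} = W + \left(24 + 26 - 10\right) = W + 40 = 40 + W$)
$279132 + Q{\left(-630,G \right)} = 279132 + \left(40 - 630\right) = 279132 - 590 = 278542$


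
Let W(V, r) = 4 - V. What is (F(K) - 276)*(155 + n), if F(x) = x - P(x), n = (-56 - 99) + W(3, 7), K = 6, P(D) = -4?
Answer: -266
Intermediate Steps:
n = -154 (n = (-56 - 99) + (4 - 1*3) = -155 + (4 - 3) = -155 + 1 = -154)
F(x) = 4 + x (F(x) = x - 1*(-4) = x + 4 = 4 + x)
(F(K) - 276)*(155 + n) = ((4 + 6) - 276)*(155 - 154) = (10 - 276)*1 = -266*1 = -266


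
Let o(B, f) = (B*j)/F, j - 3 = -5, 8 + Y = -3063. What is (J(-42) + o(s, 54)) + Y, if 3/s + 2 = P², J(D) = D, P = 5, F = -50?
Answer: -1789972/575 ≈ -3113.0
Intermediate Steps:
Y = -3071 (Y = -8 - 3063 = -3071)
j = -2 (j = 3 - 5 = -2)
s = 3/23 (s = 3/(-2 + 5²) = 3/(-2 + 25) = 3/23 ≈ 0.13043)
o(B, f) = B/25 (o(B, f) = (B*(-2))/(-50) = -2*B*(-1/50) = B/25)
(J(-42) + o(s, 54)) + Y = (-42 + (1/25)*(3/23)) - 3071 = (-42 + 3/575) - 3071 = -24147/575 - 3071 = -1789972/575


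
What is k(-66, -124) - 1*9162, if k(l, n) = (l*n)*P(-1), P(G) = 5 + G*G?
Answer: 39942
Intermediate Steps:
P(G) = 5 + G**2
k(l, n) = 6*l*n (k(l, n) = (l*n)*(5 + (-1)**2) = (l*n)*(5 + 1) = (l*n)*6 = 6*l*n)
k(-66, -124) - 1*9162 = 6*(-66)*(-124) - 1*9162 = 49104 - 9162 = 39942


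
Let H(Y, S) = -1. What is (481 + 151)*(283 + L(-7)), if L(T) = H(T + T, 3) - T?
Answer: 182648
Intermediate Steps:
L(T) = -1 - T
(481 + 151)*(283 + L(-7)) = (481 + 151)*(283 + (-1 - 1*(-7))) = 632*(283 + (-1 + 7)) = 632*(283 + 6) = 632*289 = 182648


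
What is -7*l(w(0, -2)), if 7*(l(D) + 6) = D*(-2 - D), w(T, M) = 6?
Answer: 90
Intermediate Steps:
l(D) = -6 + D*(-2 - D)/7 (l(D) = -6 + (D*(-2 - D))/7 = -6 + D*(-2 - D)/7)
-7*l(w(0, -2)) = -7*(-6 - 2/7*6 - ⅐*6²) = -7*(-6 - 12/7 - ⅐*36) = -7*(-6 - 12/7 - 36/7) = -7*(-90/7) = 90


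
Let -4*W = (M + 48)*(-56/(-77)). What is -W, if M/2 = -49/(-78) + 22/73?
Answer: 283898/31317 ≈ 9.0653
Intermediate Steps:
M = 5293/2847 (M = 2*(-49/(-78) + 22/73) = 2*(-49*(-1/78) + 22*(1/73)) = 2*(49/78 + 22/73) = 2*(5293/5694) = 5293/2847 ≈ 1.8591)
W = -283898/31317 (W = -(5293/2847 + 48)*(-56/(-77))/4 = -141949*(-56*(-1/77))/11388 = -141949*8/(11388*11) = -¼*1135592/31317 = -283898/31317 ≈ -9.0653)
-W = -1*(-283898/31317) = 283898/31317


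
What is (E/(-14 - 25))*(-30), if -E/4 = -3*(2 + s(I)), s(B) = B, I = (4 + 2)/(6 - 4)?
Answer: 600/13 ≈ 46.154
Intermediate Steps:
I = 3 (I = 6/2 = 6*(½) = 3)
E = 60 (E = -(-12)*(2 + 3) = -(-12)*5 = -4*(-15) = 60)
(E/(-14 - 25))*(-30) = (60/(-14 - 25))*(-30) = (60/(-39))*(-30) = -1/39*60*(-30) = -20/13*(-30) = 600/13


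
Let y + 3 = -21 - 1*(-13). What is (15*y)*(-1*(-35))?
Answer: -5775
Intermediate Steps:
y = -11 (y = -3 + (-21 - 1*(-13)) = -3 + (-21 + 13) = -3 - 8 = -11)
(15*y)*(-1*(-35)) = (15*(-11))*(-1*(-35)) = -165*35 = -5775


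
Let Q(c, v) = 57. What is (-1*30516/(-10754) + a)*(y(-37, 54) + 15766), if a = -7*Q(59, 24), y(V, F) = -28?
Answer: -33524536770/5377 ≈ -6.2348e+6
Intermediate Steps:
a = -399 (a = -7*57 = -399)
(-1*30516/(-10754) + a)*(y(-37, 54) + 15766) = (-1*30516/(-10754) - 399)*(-28 + 15766) = (-30516*(-1/10754) - 399)*15738 = (15258/5377 - 399)*15738 = -2130165/5377*15738 = -33524536770/5377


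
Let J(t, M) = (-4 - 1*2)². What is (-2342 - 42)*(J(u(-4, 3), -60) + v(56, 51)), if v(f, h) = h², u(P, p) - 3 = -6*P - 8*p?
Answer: -6286608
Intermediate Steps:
u(P, p) = 3 - 8*p - 6*P (u(P, p) = 3 + (-6*P - 8*p) = 3 + (-8*p - 6*P) = 3 - 8*p - 6*P)
J(t, M) = 36 (J(t, M) = (-4 - 2)² = (-6)² = 36)
(-2342 - 42)*(J(u(-4, 3), -60) + v(56, 51)) = (-2342 - 42)*(36 + 51²) = -2384*(36 + 2601) = -2384*2637 = -6286608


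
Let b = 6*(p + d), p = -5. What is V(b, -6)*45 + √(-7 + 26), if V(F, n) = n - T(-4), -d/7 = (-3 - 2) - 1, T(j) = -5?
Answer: -45 + √19 ≈ -40.641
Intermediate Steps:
d = 42 (d = -7*((-3 - 2) - 1) = -7*(-5 - 1) = -7*(-6) = 42)
b = 222 (b = 6*(-5 + 42) = 6*37 = 222)
V(F, n) = 5 + n (V(F, n) = n - 1*(-5) = n + 5 = 5 + n)
V(b, -6)*45 + √(-7 + 26) = (5 - 6)*45 + √(-7 + 26) = -1*45 + √19 = -45 + √19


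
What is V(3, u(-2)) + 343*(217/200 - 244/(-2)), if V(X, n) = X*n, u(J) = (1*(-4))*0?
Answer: 8443631/200 ≈ 42218.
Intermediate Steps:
u(J) = 0 (u(J) = -4*0 = 0)
V(3, u(-2)) + 343*(217/200 - 244/(-2)) = 3*0 + 343*(217/200 - 244/(-2)) = 0 + 343*(217*(1/200) - 244*(-½)) = 0 + 343*(217/200 + 122) = 0 + 343*(24617/200) = 0 + 8443631/200 = 8443631/200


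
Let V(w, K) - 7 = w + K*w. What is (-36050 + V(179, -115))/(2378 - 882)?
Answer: -56449/1496 ≈ -37.733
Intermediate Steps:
V(w, K) = 7 + w + K*w (V(w, K) = 7 + (w + K*w) = 7 + w + K*w)
(-36050 + V(179, -115))/(2378 - 882) = (-36050 + (7 + 179 - 115*179))/(2378 - 882) = (-36050 + (7 + 179 - 20585))/1496 = (-36050 - 20399)*(1/1496) = -56449*1/1496 = -56449/1496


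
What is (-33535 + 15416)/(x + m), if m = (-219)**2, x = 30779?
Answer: -18119/78740 ≈ -0.23011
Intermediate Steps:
m = 47961
(-33535 + 15416)/(x + m) = (-33535 + 15416)/(30779 + 47961) = -18119/78740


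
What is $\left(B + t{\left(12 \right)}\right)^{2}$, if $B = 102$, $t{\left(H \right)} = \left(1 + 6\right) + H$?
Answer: $14641$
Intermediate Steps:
$t{\left(H \right)} = 7 + H$
$\left(B + t{\left(12 \right)}\right)^{2} = \left(102 + \left(7 + 12\right)\right)^{2} = \left(102 + 19\right)^{2} = 121^{2} = 14641$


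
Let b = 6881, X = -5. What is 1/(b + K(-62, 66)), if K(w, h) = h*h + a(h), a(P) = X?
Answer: 1/11232 ≈ 8.9031e-5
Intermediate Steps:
a(P) = -5
K(w, h) = -5 + h**2 (K(w, h) = h*h - 5 = h**2 - 5 = -5 + h**2)
1/(b + K(-62, 66)) = 1/(6881 + (-5 + 66**2)) = 1/(6881 + (-5 + 4356)) = 1/(6881 + 4351) = 1/11232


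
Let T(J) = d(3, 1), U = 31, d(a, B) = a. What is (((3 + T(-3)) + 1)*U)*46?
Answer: 9982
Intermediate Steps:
T(J) = 3
(((3 + T(-3)) + 1)*U)*46 = (((3 + 3) + 1)*31)*46 = ((6 + 1)*31)*46 = (7*31)*46 = 217*46 = 9982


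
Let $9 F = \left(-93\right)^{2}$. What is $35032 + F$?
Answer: $35993$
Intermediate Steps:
$F = 961$ ($F = \frac{\left(-93\right)^{2}}{9} = \frac{1}{9} \cdot 8649 = 961$)
$35032 + F = 35032 + 961 = 35993$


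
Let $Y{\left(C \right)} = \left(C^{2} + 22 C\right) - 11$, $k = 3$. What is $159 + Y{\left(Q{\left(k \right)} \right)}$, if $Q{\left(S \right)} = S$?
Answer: $223$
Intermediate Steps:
$Y{\left(C \right)} = -11 + C^{2} + 22 C$
$159 + Y{\left(Q{\left(k \right)} \right)} = 159 + \left(-11 + 3^{2} + 22 \cdot 3\right) = 159 + \left(-11 + 9 + 66\right) = 159 + 64 = 223$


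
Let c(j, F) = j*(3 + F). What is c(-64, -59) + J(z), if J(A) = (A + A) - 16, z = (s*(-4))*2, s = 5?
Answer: 3488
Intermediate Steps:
z = -40 (z = (5*(-4))*2 = -20*2 = -40)
J(A) = -16 + 2*A (J(A) = 2*A - 16 = -16 + 2*A)
c(-64, -59) + J(z) = -64*(3 - 59) + (-16 + 2*(-40)) = -64*(-56) + (-16 - 80) = 3584 - 96 = 3488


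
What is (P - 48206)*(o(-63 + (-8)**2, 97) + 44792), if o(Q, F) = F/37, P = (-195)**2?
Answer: -16873999581/37 ≈ -4.5605e+8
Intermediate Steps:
P = 38025
o(Q, F) = F/37 (o(Q, F) = F*(1/37) = F/37)
(P - 48206)*(o(-63 + (-8)**2, 97) + 44792) = (38025 - 48206)*((1/37)*97 + 44792) = -10181*(97/37 + 44792) = -10181*1657401/37 = -16873999581/37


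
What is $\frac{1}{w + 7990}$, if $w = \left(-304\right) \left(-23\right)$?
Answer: $\frac{1}{14982} \approx 6.6747 \cdot 10^{-5}$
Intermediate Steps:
$w = 6992$
$\frac{1}{w + 7990} = \frac{1}{6992 + 7990} = \frac{1}{14982}$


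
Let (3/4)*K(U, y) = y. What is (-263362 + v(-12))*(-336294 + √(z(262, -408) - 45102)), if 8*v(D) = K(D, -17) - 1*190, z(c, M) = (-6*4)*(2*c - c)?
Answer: 177152000487/2 - 3160663*I*√5710/4 ≈ 8.8576e+10 - 5.9709e+7*I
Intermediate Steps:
K(U, y) = 4*y/3
z(c, M) = -24*c
v(D) = -319/12 (v(D) = ((4/3)*(-17) - 1*190)/8 = (-68/3 - 190)/8 = (⅛)*(-638/3) = -319/12)
(-263362 + v(-12))*(-336294 + √(z(262, -408) - 45102)) = (-263362 - 319/12)*(-336294 + √(-24*262 - 45102)) = -3160663*(-336294 + √(-6288 - 45102))/12 = -3160663*(-336294 + √(-51390))/12 = -3160663*(-336294 + 3*I*√5710)/12 = 177152000487/2 - 3160663*I*√5710/4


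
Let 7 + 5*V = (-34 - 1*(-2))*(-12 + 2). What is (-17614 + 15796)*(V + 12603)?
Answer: -115130304/5 ≈ -2.3026e+7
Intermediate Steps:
V = 313/5 (V = -7/5 + ((-34 - 1*(-2))*(-12 + 2))/5 = -7/5 + ((-34 + 2)*(-10))/5 = -7/5 + (-32*(-10))/5 = -7/5 + (1/5)*320 = -7/5 + 64 = 313/5 ≈ 62.600)
(-17614 + 15796)*(V + 12603) = (-17614 + 15796)*(313/5 + 12603) = -1818*63328/5 = -115130304/5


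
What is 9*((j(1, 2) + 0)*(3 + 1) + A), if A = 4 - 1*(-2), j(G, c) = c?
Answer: 126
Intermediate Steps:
A = 6 (A = 4 + 2 = 6)
9*((j(1, 2) + 0)*(3 + 1) + A) = 9*((2 + 0)*(3 + 1) + 6) = 9*(2*4 + 6) = 9*(8 + 6) = 9*14 = 126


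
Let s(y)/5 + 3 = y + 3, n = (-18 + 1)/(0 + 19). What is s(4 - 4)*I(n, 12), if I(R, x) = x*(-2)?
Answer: 0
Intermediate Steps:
n = -17/19 ≈ -0.89474
I(R, x) = -2*x
s(y) = 5*y (s(y) = -15 + 5*(y + 3) = -15 + 5*(3 + y) = -15 + (15 + 5*y) = 5*y)
s(4 - 4)*I(n, 12) = (5*(4 - 4))*(-2*12) = (5*0)*(-24) = 0*(-24) = 0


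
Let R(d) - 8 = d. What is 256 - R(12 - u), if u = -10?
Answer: 226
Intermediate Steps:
R(d) = 8 + d
256 - R(12 - u) = 256 - (8 + (12 - 1*(-10))) = 256 - (8 + (12 + 10)) = 256 - (8 + 22) = 256 - 1*30 = 256 - 30 = 226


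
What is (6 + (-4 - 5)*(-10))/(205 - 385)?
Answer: -8/15 ≈ -0.53333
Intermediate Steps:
(6 + (-4 - 5)*(-10))/(205 - 385) = (6 - 9*(-10))/(-180) = (6 + 90)*(-1/180) = 96*(-1/180) = -8/15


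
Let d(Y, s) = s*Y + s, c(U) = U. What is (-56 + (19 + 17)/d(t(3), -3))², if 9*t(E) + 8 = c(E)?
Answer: 6889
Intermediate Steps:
t(E) = -8/9 + E/9
d(Y, s) = s + Y*s (d(Y, s) = Y*s + s = s + Y*s)
(-56 + (19 + 17)/d(t(3), -3))² = (-56 + (19 + 17)/((-3*(1 + (-8/9 + (⅑)*3)))))² = (-56 + 36/((-3*(1 + (-8/9 + ⅓)))))² = (-56 + 36/((-3*(1 - 5/9))))² = (-56 + 36/((-3*4/9)))² = (-56 + 36/(-4/3))² = (-56 + 36*(-¾))² = (-56 - 27)² = (-83)² = 6889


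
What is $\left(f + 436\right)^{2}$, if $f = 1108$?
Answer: $2383936$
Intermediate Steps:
$\left(f + 436\right)^{2} = \left(1108 + 436\right)^{2} = 1544^{2} = 2383936$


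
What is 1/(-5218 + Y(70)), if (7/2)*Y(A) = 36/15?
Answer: -35/182606 ≈ -0.00019167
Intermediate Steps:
Y(A) = 24/35 (Y(A) = 2*(36/15)/7 = 2*(36*(1/15))/7 = (2/7)*(12/5) = 24/35)
1/(-5218 + Y(70)) = 1/(-5218 + 24/35) = 1/(-182606/35) = -35/182606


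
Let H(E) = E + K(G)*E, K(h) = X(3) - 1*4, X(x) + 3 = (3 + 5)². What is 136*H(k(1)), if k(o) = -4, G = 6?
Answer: -31552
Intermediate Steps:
X(x) = 61 (X(x) = -3 + (3 + 5)² = -3 + 8² = -3 + 64 = 61)
K(h) = 57 (K(h) = 61 - 1*4 = 61 - 4 = 57)
H(E) = 58*E (H(E) = E + 57*E = 58*E)
136*H(k(1)) = 136*(58*(-4)) = 136*(-232) = -31552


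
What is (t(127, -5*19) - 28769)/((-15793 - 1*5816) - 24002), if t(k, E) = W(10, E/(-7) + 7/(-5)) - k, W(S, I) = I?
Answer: 1010934/1596385 ≈ 0.63326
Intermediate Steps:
t(k, E) = -7/5 - k - E/7 (t(k, E) = (E/(-7) + 7/(-5)) - k = (E*(-1/7) + 7*(-1/5)) - k = (-E/7 - 7/5) - k = (-7/5 - E/7) - k = -7/5 - k - E/7)
(t(127, -5*19) - 28769)/((-15793 - 1*5816) - 24002) = ((-7/5 - 1*127 - (-5)*19/7) - 28769)/((-15793 - 1*5816) - 24002) = ((-7/5 - 127 - 1/7*(-95)) - 28769)/((-15793 - 5816) - 24002) = ((-7/5 - 127 + 95/7) - 28769)/(-21609 - 24002) = (-4019/35 - 28769)/(-45611) = -1010934/35*(-1/45611) = 1010934/1596385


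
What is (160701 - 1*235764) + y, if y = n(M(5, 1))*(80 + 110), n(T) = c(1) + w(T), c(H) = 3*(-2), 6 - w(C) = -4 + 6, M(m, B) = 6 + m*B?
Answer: -75443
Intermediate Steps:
M(m, B) = 6 + B*m
w(C) = 4 (w(C) = 6 - (-4 + 6) = 6 - 1*2 = 6 - 2 = 4)
c(H) = -6
n(T) = -2 (n(T) = -6 + 4 = -2)
y = -380 (y = -2*(80 + 110) = -2*190 = -380)
(160701 - 1*235764) + y = (160701 - 1*235764) - 380 = (160701 - 235764) - 380 = -75063 - 380 = -75443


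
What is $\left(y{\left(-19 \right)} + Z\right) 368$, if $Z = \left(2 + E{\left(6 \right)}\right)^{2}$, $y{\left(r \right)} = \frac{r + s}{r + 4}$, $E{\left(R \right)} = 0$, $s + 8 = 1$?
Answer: $\frac{31648}{15} \approx 2109.9$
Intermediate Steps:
$s = -7$ ($s = -8 + 1 = -7$)
$y{\left(r \right)} = \frac{-7 + r}{4 + r}$ ($y{\left(r \right)} = \frac{r - 7}{r + 4} = \frac{-7 + r}{4 + r}$)
$Z = 4$ ($Z = \left(2 + 0\right)^{2} = 2^{2} = 4$)
$\left(y{\left(-19 \right)} + Z\right) 368 = \left(\frac{-7 - 19}{4 - 19} + 4\right) 368 = \left(\frac{1}{-15} \left(-26\right) + 4\right) 368 = \left(\left(- \frac{1}{15}\right) \left(-26\right) + 4\right) 368 = \left(\frac{26}{15} + 4\right) 368 = \frac{86}{15} \cdot 368 = \frac{31648}{15}$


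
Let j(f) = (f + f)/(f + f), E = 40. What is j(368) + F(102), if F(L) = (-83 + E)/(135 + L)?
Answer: 194/237 ≈ 0.81857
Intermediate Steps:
j(f) = 1 (j(f) = (2*f)/((2*f)) = (2*f)*(1/(2*f)) = 1)
F(L) = -43/(135 + L) (F(L) = (-83 + 40)/(135 + L) = -43/(135 + L))
j(368) + F(102) = 1 - 43/(135 + 102) = 1 - 43/237 = 194/237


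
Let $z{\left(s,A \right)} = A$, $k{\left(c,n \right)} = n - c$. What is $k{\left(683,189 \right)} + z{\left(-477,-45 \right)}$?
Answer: $-539$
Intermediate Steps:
$k{\left(683,189 \right)} + z{\left(-477,-45 \right)} = \left(189 - 683\right) - 45 = -494 - 45 = -539$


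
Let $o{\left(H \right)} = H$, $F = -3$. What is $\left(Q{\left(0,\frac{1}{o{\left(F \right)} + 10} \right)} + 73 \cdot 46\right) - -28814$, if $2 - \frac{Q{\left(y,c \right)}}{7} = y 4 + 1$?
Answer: $32179$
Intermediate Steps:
$Q{\left(y,c \right)} = 7 - 28 y$ ($Q{\left(y,c \right)} = 14 - 7 \left(y 4 + 1\right) = 14 - 7 \left(4 y + 1\right) = 14 - 7 \left(1 + 4 y\right) = 14 - \left(7 + 28 y\right) = 7 - 28 y$)
$\left(Q{\left(0,\frac{1}{o{\left(F \right)} + 10} \right)} + 73 \cdot 46\right) - -28814 = \left(\left(7 - 0\right) + 73 \cdot 46\right) - -28814 = \left(\left(7 + 0\right) + 3358\right) + 28814 = \left(7 + 3358\right) + 28814 = 3365 + 28814 = 32179$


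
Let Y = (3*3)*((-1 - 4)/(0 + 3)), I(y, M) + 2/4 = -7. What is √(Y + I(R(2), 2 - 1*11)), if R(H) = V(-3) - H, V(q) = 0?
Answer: 3*I*√10/2 ≈ 4.7434*I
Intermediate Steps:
R(H) = -H (R(H) = 0 - H = -H)
I(y, M) = -15/2 (I(y, M) = -½ - 7 = -15/2)
Y = -15 (Y = 9*(-5/3) = -15)
√(Y + I(R(2), 2 - 1*11)) = √(-15 - 15/2) = √(-45/2) = 3*I*√10/2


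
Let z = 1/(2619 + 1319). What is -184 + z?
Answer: -724591/3938 ≈ -184.00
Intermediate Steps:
z = 1/3938 ≈ 0.00025394
-184 + z = -184 + 1/3938 = -724591/3938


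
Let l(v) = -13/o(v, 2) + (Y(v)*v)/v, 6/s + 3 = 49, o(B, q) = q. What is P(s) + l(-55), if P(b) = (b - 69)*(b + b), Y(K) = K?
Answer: -84075/1058 ≈ -79.466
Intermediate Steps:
s = 3/23 (s = 6/(-3 + 49) = 6/46 = 6*(1/46) = 3/23 ≈ 0.13043)
P(b) = 2*b*(-69 + b) (P(b) = (-69 + b)*(2*b) = 2*b*(-69 + b))
l(v) = -13/2 + v (l(v) = -13/2 + (v*v)/v = -13*½ + v²/v = -13/2 + v)
P(s) + l(-55) = 2*(3/23)*(-69 + 3/23) + (-13/2 - 55) = 2*(3/23)*(-1584/23) - 123/2 = -9504/529 - 123/2 = -84075/1058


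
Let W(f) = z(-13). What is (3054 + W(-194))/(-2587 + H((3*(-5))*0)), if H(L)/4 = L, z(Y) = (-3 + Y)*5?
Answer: -2974/2587 ≈ -1.1496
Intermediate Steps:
z(Y) = -15 + 5*Y
H(L) = 4*L
W(f) = -80 (W(f) = -15 + 5*(-13) = -15 - 65 = -80)
(3054 + W(-194))/(-2587 + H((3*(-5))*0)) = (3054 - 80)/(-2587 + 4*((3*(-5))*0)) = 2974/(-2587 + 4*(-15*0)) = 2974/(-2587 + 4*0) = 2974/(-2587 + 0) = 2974/(-2587) = 2974*(-1/2587) = -2974/2587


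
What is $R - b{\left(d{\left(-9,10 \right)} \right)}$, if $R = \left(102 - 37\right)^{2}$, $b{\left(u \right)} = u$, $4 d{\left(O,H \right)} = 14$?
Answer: $\frac{8443}{2} \approx 4221.5$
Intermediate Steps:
$d{\left(O,H \right)} = \frac{7}{2}$ ($d{\left(O,H \right)} = \frac{1}{4} \cdot 14 = \frac{7}{2}$)
$R = 4225$ ($R = 65^{2} = 4225$)
$R - b{\left(d{\left(-9,10 \right)} \right)} = 4225 - \frac{7}{2} = \frac{8443}{2}$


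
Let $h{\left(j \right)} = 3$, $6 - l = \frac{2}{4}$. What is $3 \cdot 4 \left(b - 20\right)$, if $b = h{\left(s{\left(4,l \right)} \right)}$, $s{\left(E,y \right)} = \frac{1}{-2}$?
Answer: $-204$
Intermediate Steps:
$l = \frac{11}{2}$ ($l = 6 - \frac{2}{4} = 6 - 2 \cdot \frac{1}{4} = 6 - \frac{1}{2} = \frac{11}{2} \approx 5.5$)
$s{\left(E,y \right)} = - \frac{1}{2}$
$b = 3$
$3 \cdot 4 \left(b - 20\right) = 3 \cdot 4 \left(3 - 20\right) = 12 \left(-17\right) = -204$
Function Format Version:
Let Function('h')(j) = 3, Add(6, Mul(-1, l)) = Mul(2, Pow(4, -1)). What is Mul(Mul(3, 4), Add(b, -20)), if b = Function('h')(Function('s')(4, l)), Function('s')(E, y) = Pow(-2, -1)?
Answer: -204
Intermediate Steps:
l = Rational(11, 2) (l = Add(6, Mul(-1, Mul(2, Pow(4, -1)))) = Add(6, Mul(-1, Mul(2, Rational(1, 4)))) = Add(6, Mul(-1, Rational(1, 2))) = Add(6, Rational(-1, 2)) = Rational(11, 2) ≈ 5.5000)
Function('s')(E, y) = Rational(-1, 2)
b = 3
Mul(Mul(3, 4), Add(b, -20)) = Mul(Mul(3, 4), Add(3, -20)) = Mul(12, -17) = -204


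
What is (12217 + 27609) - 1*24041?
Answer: 15785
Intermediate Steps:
(12217 + 27609) - 1*24041 = 39826 - 24041 = 15785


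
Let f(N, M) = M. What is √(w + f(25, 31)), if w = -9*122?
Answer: I*√1067 ≈ 32.665*I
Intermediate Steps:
w = -1098
√(w + f(25, 31)) = √(-1098 + 31) = √(-1067) = I*√1067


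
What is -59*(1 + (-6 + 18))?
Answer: -767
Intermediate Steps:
-59*(1 + (-6 + 18)) = -59*(1 + 12) = -59*13 = -767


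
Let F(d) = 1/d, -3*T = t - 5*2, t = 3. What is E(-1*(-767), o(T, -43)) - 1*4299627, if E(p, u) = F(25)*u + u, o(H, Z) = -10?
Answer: -21498187/5 ≈ -4.2996e+6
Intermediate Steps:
T = 7/3 (T = -(3 - 5*2)/3 = -(3 - 10)/3 = -⅓*(-7) = 7/3 ≈ 2.3333)
E(p, u) = 26*u/25 (E(p, u) = u/25 + u = 26*u/25)
E(-1*(-767), o(T, -43)) - 1*4299627 = (26/25)*(-10) - 1*4299627 = -52/5 - 4299627 = -21498187/5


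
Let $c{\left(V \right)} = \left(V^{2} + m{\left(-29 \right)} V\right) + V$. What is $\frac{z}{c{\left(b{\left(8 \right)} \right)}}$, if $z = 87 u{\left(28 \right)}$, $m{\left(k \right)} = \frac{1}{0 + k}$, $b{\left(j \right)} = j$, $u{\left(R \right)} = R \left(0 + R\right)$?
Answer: $\frac{123627}{130} \approx 950.98$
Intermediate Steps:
$u{\left(R \right)} = R^{2}$ ($u{\left(R \right)} = R R = R^{2}$)
$m{\left(k \right)} = \frac{1}{k}$
$c{\left(V \right)} = V^{2} + \frac{28 V}{29}$ ($c{\left(V \right)} = \left(V^{2} + \frac{V}{-29}\right) + V = \left(V^{2} - \frac{V}{29}\right) + V = V^{2} + \frac{28 V}{29}$)
$z = 68208$ ($z = 87 \cdot 28^{2} = 87 \cdot 784 = 68208$)
$\frac{z}{c{\left(b{\left(8 \right)} \right)}} = \frac{68208}{\frac{1}{29} \cdot 8 \left(28 + 29 \cdot 8\right)} = \frac{68208}{\frac{1}{29} \cdot 8 \left(28 + 232\right)} = \frac{68208}{\frac{1}{29} \cdot 8 \cdot 260} = \frac{68208}{\frac{2080}{29}} = 68208 \cdot \frac{29}{2080} = \frac{123627}{130}$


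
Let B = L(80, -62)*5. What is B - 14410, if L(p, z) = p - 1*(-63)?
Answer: -13695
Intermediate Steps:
L(p, z) = 63 + p (L(p, z) = p + 63 = 63 + p)
B = 715 (B = (63 + 80)*5 = 143*5 = 715)
B - 14410 = 715 - 14410 = -13695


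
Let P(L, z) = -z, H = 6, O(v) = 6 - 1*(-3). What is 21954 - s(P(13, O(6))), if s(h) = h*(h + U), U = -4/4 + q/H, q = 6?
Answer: 21873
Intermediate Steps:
O(v) = 9 (O(v) = 6 + 3 = 9)
U = 0 (U = -4/4 + 6/6 = -4*1/4 + 6*(1/6) = -1 + 1 = 0)
s(h) = h**2 (s(h) = h*(h + 0) = h*h = h**2)
21954 - s(P(13, O(6))) = 21954 - (-1*9)**2 = 21954 - 1*(-9)**2 = 21954 - 1*81 = 21954 - 81 = 21873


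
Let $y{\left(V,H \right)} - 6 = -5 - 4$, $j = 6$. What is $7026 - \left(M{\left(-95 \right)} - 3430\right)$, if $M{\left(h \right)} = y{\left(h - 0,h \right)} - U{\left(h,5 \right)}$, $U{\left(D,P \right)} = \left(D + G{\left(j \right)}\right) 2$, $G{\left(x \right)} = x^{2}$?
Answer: $10341$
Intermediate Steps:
$y{\left(V,H \right)} = -3$ ($y{\left(V,H \right)} = 6 - 9 = -3$)
$U{\left(D,P \right)} = 72 + 2 D$ ($U{\left(D,P \right)} = \left(D + 6^{2}\right) 2 = \left(D + 36\right) 2 = \left(36 + D\right) 2 = 72 + 2 D$)
$M{\left(h \right)} = -75 - 2 h$ ($M{\left(h \right)} = -3 - \left(72 + 2 h\right) = -75 - 2 h$)
$7026 - \left(M{\left(-95 \right)} - 3430\right) = 7026 - \left(\left(-75 - -190\right) - 3430\right) = 7026 - \left(\left(-75 + 190\right) - 3430\right) = 7026 - \left(115 - 3430\right) = 7026 - -3315 = 7026 + 3315 = 10341$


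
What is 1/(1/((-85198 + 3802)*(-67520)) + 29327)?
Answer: 5495857920/161177025219841 ≈ 3.4098e-5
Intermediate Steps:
1/(1/((-85198 + 3802)*(-67520)) + 29327) = 1/(-1/67520/(-81396) + 29327) = 1/(-1/81396*(-1/67520) + 29327) = 1/(1/5495857920 + 29327) = 1/(161177025219841/5495857920) = 5495857920/161177025219841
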